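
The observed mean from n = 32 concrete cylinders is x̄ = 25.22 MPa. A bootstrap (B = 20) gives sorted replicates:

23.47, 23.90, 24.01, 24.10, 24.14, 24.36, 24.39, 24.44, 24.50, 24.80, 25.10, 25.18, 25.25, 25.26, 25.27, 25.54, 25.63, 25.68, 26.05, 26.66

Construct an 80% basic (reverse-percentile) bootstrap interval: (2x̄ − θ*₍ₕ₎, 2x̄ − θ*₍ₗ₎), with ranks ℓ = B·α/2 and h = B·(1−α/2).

(24.76, 26.54)

Percentile endpoints at ranks 2 and 18: θ*₍2₎ = 23.90, θ*₍18₎ = 25.68.
Basic interval reflects these around x̄:
  lower = 2 × 25.22 − 25.68 = 24.76
  upper = 2 × 25.22 − 23.90 = 26.54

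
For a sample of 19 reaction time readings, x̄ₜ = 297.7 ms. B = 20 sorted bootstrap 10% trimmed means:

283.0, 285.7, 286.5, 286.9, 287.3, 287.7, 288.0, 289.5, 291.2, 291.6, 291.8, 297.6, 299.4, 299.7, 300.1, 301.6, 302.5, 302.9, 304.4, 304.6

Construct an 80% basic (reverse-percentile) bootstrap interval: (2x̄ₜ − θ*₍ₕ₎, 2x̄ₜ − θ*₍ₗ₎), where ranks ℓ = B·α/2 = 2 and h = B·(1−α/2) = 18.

Percentile endpoints at ranks 2 and 18: θ*₍2₎ = 285.7, θ*₍18₎ = 302.9.
Basic interval reflects these around x̄ₜ:
  lower = 2 × 297.7 − 302.9 = 292.5
  upper = 2 × 297.7 − 285.7 = 309.7

(292.5, 309.7)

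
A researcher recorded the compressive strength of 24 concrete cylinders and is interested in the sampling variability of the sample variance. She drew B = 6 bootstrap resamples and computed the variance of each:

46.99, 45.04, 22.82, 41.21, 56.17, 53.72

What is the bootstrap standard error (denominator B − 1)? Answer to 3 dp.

Bootstrap SE is the standard deviation of the 6 replicate variances.
Mean of replicates: (46.99 + 45.04 + 22.82 + 41.21 + 56.17 + 53.72) / 6 = 265.9500 / 6 = 44.3250
Sum of squared deviations: (+2.6650)² + (+0.7150)² + (−21.5050)² + (−3.1150)² + (+11.8450)² + (+9.3950)² = 708.3518
Variance = 708.3518 / 5 = 141.6704
SE* = √141.6704

SE* = 11.903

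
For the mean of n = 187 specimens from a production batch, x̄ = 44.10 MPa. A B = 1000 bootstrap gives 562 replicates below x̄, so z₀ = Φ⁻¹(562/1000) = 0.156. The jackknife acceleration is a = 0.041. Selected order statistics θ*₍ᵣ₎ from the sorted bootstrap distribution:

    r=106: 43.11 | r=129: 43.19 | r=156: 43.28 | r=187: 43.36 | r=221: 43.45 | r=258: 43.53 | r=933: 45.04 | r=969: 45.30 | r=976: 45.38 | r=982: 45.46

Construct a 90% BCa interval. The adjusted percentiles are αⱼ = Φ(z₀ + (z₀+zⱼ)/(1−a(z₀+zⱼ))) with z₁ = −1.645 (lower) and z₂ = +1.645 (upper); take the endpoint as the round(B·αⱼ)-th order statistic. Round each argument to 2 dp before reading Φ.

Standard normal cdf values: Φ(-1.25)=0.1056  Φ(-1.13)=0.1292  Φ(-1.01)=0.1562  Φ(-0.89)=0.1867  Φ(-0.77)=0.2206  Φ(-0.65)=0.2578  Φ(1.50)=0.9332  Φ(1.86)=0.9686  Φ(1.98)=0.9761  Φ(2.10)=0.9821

(43.11, 45.46)

Lower: z₀ + z₁ = 0.156 + (-1.645) = -1.489; 1 − a(z₀+z₁) = 1 − (0.041)(-1.489) = 1.0610; argument = 0.156 + (-1.489)/1.0610 = -1.2473 → -1.25.
α₁ = Φ(-1.25) = 0.1056; rank = round(1000 × 0.1056) = 106; θ*₍106₎ = 43.11.
Upper: z₀ + z₂ = 1.801; 1 − a(z₀+z₂) = 0.9262; argument = 2.1006 → 2.10; α₂ = 0.9821; rank = 982; θ*₍982₎ = 45.46.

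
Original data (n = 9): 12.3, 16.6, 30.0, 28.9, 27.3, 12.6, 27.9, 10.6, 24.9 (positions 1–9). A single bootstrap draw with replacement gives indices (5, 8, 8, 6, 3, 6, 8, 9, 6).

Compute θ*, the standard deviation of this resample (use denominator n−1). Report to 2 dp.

θ* = 8.05

Resample values: 27.3, 10.6, 10.6, 12.6, 30.0, 12.6, 10.6, 24.9, 12.6.
Mean = 16.8667; sum of squared deviations = 518.3000
s² = 518.3000 / 8 = 64.7875
s = √64.7875 = 8.05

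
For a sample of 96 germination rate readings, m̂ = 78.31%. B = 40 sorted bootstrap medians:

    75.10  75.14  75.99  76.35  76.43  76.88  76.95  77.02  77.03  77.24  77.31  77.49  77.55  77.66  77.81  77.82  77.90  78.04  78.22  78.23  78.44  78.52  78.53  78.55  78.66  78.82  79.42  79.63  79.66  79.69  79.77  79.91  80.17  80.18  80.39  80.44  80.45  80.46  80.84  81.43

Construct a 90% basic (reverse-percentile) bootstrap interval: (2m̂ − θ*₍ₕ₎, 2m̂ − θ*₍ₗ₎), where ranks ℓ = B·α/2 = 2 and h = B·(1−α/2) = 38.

(76.16, 81.48)

Percentile endpoints at ranks 2 and 38: θ*₍2₎ = 75.14, θ*₍38₎ = 80.46.
Basic interval reflects these around m̂:
  lower = 2 × 78.31 − 80.46 = 76.16
  upper = 2 × 78.31 − 75.14 = 81.48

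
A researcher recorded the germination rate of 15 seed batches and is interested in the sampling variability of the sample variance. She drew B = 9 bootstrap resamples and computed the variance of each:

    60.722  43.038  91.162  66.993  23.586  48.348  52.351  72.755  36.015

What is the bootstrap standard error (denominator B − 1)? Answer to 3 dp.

Bootstrap SE is the standard deviation of the 9 replicate variances.
Mean of replicates: (60.722 + 43.038 + 91.162 + 66.993 + 23.586 + 48.348 + 52.351 + 72.755 + 36.015) / 9 = 494.9700 / 9 = 54.9967
Sum of squared deviations: (+5.7253)² + (−11.9587)² + (+36.1653)² + (+11.9963)² + (−31.4107)² + (−6.6487)² + (−2.6457)² + (+17.7583)² + (−18.9817)² = 3341.1289
Variance = 3341.1289 / 8 = 417.6411
SE* = √417.6411

SE* = 20.436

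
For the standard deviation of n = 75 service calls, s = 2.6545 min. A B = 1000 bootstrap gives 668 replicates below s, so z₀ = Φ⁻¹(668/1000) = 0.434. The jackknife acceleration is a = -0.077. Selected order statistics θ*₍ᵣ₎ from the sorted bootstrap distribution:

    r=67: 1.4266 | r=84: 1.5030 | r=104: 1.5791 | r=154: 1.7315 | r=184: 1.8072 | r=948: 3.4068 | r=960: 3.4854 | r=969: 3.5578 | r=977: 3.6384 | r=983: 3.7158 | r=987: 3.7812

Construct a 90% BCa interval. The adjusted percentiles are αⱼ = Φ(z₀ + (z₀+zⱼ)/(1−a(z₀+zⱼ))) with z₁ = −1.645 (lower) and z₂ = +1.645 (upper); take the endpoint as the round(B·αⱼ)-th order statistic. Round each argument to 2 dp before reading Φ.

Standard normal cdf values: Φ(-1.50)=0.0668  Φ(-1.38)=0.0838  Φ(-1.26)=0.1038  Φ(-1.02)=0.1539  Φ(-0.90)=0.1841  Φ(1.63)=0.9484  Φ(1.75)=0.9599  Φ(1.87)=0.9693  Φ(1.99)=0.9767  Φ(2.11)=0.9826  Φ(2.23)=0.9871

(1.8072, 3.7812)

Lower: z₀ + z₁ = 0.434 + (-1.645) = -1.211; 1 − a(z₀+z₁) = 1 − (-0.077)(-1.211) = 0.9068; argument = 0.434 + (-1.211)/0.9068 = -0.9015 → -0.90.
α₁ = Φ(-0.90) = 0.1841; rank = round(1000 × 0.1841) = 184; θ*₍184₎ = 1.8072.
Upper: z₀ + z₂ = 2.079; 1 − a(z₀+z₂) = 1.1601; argument = 2.2261 → 2.23; α₂ = 0.9871; rank = 987; θ*₍987₎ = 3.7812.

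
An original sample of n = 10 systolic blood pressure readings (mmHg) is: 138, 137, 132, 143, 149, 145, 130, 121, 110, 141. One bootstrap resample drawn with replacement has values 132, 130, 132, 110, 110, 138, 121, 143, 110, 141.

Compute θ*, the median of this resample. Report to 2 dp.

Sorted: 110, 110, 110, 121, 130, 132, 132, 138, 141, 143
Median = average of the two middle values = 131.00

θ* = 131.00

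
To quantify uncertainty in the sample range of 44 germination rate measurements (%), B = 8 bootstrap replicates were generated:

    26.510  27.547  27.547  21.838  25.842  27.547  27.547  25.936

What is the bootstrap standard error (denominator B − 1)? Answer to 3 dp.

Bootstrap SE is the standard deviation of the 8 replicate ranges.
Mean of replicates: (26.510 + 27.547 + 27.547 + 21.838 + 25.842 + 27.547 + 27.547 + 25.936) / 8 = 210.3140 / 8 = 26.2892
Sum of squared deviations: (+0.2208)² + (+1.2578)² + (+1.2578)² + (−4.4512)² + (−0.4473)² + (+1.2578)² + (+1.2578)² + (−0.3532)² = 26.5149
Variance = 26.5149 / 7 = 3.7878
SE* = √3.7878

SE* = 1.946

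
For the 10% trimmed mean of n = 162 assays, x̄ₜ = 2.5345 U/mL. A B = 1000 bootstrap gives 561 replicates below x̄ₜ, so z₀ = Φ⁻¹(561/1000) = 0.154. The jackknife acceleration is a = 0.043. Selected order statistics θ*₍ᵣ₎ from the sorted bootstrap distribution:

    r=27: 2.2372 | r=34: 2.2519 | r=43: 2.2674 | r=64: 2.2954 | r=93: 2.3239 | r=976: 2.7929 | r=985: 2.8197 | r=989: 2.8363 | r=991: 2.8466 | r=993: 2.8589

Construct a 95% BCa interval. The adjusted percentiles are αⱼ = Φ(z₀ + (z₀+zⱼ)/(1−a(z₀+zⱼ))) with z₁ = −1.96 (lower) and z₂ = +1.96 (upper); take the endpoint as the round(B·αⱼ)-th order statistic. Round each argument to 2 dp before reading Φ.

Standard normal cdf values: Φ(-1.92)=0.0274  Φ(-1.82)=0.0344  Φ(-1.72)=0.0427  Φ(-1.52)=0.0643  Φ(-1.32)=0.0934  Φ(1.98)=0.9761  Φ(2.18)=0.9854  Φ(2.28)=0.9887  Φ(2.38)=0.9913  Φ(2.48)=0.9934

(2.2954, 2.8589)

Lower: z₀ + z₁ = 0.154 + (-1.960) = -1.806; 1 − a(z₀+z₁) = 1 − (0.043)(-1.806) = 1.0777; argument = 0.154 + (-1.806)/1.0777 = -1.5219 → -1.52.
α₁ = Φ(-1.52) = 0.0643; rank = round(1000 × 0.0643) = 64; θ*₍64₎ = 2.2954.
Upper: z₀ + z₂ = 2.114; 1 − a(z₀+z₂) = 0.9091; argument = 2.4794 → 2.48; α₂ = 0.9934; rank = 993; θ*₍993₎ = 2.8589.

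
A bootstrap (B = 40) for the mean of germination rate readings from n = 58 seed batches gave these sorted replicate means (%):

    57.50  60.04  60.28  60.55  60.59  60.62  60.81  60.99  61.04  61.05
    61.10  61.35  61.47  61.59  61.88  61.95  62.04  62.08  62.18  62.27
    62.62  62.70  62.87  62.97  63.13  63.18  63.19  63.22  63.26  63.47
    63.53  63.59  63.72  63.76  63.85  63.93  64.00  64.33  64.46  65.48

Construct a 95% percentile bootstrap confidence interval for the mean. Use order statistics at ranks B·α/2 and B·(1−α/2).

α = 0.05; lower rank = 40 × 0.025 = 1; upper rank = 40 × 0.975 = 39.
The 1st smallest replicate is 57.50; the 39th is 64.46.

(57.50, 64.46)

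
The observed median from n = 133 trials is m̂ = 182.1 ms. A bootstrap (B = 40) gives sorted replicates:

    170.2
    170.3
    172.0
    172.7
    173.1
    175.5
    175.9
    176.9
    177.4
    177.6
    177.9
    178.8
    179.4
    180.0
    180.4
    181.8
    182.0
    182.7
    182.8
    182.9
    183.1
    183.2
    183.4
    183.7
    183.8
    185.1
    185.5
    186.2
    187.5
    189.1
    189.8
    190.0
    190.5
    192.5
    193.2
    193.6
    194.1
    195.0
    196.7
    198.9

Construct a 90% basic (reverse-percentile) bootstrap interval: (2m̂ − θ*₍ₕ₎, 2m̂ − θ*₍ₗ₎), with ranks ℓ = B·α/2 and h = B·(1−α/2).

Percentile endpoints at ranks 2 and 38: θ*₍2₎ = 170.3, θ*₍38₎ = 195.0.
Basic interval reflects these around m̂:
  lower = 2 × 182.1 − 195.0 = 169.2
  upper = 2 × 182.1 − 170.3 = 193.9

(169.2, 193.9)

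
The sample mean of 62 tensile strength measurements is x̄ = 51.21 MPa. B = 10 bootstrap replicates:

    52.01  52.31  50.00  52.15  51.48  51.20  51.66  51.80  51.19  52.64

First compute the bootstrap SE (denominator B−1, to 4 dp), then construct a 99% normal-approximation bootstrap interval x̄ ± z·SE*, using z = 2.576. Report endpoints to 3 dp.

Mean of replicates = 51.6440; sum of squared deviations = 4.9830; SE* = √(4.9830/9) = 0.7441
Margin = 2.576 × 0.7441 = 1.9168
Interval: 51.21 ± 1.9168

(49.293, 53.127)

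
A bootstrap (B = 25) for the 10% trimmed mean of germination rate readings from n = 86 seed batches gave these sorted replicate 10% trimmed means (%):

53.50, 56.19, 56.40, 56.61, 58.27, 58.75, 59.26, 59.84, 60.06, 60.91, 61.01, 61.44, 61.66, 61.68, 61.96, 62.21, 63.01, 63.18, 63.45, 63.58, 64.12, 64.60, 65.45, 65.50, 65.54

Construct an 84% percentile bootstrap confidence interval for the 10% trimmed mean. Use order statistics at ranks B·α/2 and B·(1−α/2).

(56.19, 65.45)

α = 0.16; lower rank = 25 × 0.080 = 2; upper rank = 25 × 0.920 = 23.
The 2nd smallest replicate is 56.19; the 23rd is 65.45.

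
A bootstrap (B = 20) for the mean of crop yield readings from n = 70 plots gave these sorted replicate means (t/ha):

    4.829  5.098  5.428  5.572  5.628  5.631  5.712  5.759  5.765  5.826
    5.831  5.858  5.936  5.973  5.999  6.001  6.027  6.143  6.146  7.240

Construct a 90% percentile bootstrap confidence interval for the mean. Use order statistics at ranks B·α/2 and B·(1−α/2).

α = 0.10; lower rank = 20 × 0.050 = 1; upper rank = 20 × 0.950 = 19.
The 1st smallest replicate is 4.829; the 19th is 6.146.

(4.829, 6.146)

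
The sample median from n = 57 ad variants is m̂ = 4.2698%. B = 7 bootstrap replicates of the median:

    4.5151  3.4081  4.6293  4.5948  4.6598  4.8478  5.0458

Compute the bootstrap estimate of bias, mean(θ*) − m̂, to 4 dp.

bias = +0.2589

mean(θ*) = (4.5151 + 3.4081 + 4.6293 + 4.5948 + 4.6598 + 4.8478 + 5.0458) / 7 = 4.52867
bias = 4.52867 − 4.2698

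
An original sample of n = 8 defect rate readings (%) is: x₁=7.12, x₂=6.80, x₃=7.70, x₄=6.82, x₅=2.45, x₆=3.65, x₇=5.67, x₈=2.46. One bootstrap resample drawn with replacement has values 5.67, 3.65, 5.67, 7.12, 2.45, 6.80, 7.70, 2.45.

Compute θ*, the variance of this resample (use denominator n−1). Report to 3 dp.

θ* = 4.352

Mean = 5.1887; sum of squared deviations = 30.4647
s² = 30.4647 / 7 = 4.3521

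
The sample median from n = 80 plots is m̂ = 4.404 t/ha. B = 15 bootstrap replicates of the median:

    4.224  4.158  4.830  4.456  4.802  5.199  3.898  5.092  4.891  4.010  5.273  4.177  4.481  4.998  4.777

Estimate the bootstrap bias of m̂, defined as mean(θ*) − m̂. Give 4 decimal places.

bias = +0.2137

mean(θ*) = (4.224 + 4.158 + 4.830 + 4.456 + 4.802 + 5.199 + 3.898 + 5.092 + 4.891 + 4.010 + 5.273 + 4.177 + 4.481 + 4.998 + 4.777) / 15 = 4.61773
bias = 4.61773 − 4.404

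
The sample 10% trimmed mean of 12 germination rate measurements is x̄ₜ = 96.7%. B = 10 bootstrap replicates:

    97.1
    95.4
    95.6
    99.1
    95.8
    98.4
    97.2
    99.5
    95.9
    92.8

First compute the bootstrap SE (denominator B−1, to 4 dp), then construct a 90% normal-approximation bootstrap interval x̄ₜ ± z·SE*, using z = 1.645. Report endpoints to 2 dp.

Mean of replicates = 96.6800; sum of squared deviations = 36.4560; SE* = √(36.4560/9) = 2.0126
Margin = 1.645 × 2.0126 = 3.311
Interval: 96.7 ± 3.311

(93.39, 100.01)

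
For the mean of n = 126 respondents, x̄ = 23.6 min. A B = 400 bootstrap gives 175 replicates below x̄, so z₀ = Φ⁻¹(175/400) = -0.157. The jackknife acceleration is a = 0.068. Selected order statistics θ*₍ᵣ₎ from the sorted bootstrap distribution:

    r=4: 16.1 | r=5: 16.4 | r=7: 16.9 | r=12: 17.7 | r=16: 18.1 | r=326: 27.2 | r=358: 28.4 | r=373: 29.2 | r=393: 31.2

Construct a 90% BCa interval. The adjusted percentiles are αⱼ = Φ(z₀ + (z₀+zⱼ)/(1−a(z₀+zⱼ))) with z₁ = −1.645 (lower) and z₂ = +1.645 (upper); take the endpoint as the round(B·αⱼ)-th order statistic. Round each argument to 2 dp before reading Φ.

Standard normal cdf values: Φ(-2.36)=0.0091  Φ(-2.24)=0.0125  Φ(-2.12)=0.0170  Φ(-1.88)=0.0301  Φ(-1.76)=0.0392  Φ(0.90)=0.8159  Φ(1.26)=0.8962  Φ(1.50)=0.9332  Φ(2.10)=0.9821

(18.1, 29.2)

Lower: z₀ + z₁ = -0.157 + (-1.645) = -1.802; 1 − a(z₀+z₁) = 1 − (0.068)(-1.802) = 1.1225; argument = -0.157 + (-1.802)/1.1225 = -1.7623 → -1.76.
α₁ = Φ(-1.76) = 0.0392; rank = round(400 × 0.0392) = 16; θ*₍16₎ = 18.1.
Upper: z₀ + z₂ = 1.488; 1 − a(z₀+z₂) = 0.8988; argument = 1.4985 → 1.50; α₂ = 0.9332; rank = 373; θ*₍373₎ = 29.2.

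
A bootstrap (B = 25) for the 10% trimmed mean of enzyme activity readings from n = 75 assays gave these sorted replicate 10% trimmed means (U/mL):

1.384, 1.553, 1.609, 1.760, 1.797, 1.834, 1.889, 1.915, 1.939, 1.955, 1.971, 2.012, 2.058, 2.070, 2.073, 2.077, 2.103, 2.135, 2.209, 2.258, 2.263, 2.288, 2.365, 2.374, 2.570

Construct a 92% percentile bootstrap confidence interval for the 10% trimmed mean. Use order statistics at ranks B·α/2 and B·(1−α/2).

(1.384, 2.374)

α = 0.08; lower rank = 25 × 0.040 = 1; upper rank = 25 × 0.960 = 24.
The 1st smallest replicate is 1.384; the 24th is 2.374.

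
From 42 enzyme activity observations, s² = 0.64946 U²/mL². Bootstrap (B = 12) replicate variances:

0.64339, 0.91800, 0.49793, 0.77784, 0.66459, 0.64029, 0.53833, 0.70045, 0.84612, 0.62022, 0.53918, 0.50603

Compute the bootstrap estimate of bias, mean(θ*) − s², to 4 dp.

mean(θ*) = (0.64339 + 0.91800 + 0.49793 + 0.77784 + 0.66459 + 0.64029 + 0.53833 + 0.70045 + 0.84612 + 0.62022 + 0.53918 + 0.50603) / 12 = 0.65770
bias = 0.65770 − 0.64946

bias = +0.0082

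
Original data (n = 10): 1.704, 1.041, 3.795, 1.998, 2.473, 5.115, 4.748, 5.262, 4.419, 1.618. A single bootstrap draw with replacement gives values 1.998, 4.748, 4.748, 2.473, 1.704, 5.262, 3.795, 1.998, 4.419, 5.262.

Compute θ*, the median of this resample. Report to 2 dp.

Sorted: 1.704, 1.998, 1.998, 2.473, 3.795, 4.419, 4.748, 4.748, 5.262, 5.262
Median = average of the two middle values = 4.11

θ* = 4.11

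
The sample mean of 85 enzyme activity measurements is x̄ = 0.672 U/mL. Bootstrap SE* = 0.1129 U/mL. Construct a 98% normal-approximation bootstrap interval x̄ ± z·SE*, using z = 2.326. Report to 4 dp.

Margin = 2.326 × 0.1129 = 0.26261
Interval: 0.672 ± 0.26261

(0.4094, 0.9346)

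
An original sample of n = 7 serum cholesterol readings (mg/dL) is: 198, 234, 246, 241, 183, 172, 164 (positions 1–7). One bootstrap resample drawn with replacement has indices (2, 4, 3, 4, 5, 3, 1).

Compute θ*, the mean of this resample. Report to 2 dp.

θ* = 227.00

Resample values: 234, 241, 246, 241, 183, 246, 198.
Mean = (234 + 241 + 246 + 241 + 183 + 246 + 198) / 7 = 1589.0 / 7 = 227.00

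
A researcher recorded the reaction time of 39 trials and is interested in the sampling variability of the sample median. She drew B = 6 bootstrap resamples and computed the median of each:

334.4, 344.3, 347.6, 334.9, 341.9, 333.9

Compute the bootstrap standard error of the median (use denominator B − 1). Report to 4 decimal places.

SE* = 5.8812

Bootstrap SE is the standard deviation of the 6 replicate medians.
Mean of replicates: (334.4 + 344.3 + 347.6 + 334.9 + 341.9 + 333.9) / 6 = 2037.00000 / 6 = 339.50000
Sum of squared deviations: (−5.10000)² + (+4.80000)² + (+8.10000)² + (−4.60000)² + (+2.40000)² + (−5.60000)² = 172.94000
Variance = 172.94000 / 5 = 34.58800
SE* = √34.58800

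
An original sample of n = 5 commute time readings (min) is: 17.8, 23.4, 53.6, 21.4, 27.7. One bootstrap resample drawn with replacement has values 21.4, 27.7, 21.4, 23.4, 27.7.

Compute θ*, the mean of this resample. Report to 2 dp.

Mean = (21.4 + 27.7 + 21.4 + 23.4 + 27.7) / 5 = 121.60 / 5 = 24.32

θ* = 24.32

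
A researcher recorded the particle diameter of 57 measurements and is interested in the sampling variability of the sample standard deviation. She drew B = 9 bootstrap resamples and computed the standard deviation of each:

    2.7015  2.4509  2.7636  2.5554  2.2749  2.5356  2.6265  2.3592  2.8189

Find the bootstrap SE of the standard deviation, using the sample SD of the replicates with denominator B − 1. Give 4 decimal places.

SE* = 0.1826

Bootstrap SE is the standard deviation of the 9 replicate standard deviations.
Mean of replicates: (2.7015 + 2.4509 + 2.7636 + 2.5554 + 2.2749 + 2.5356 + 2.6265 + 2.3592 + 2.8189) / 9 = 23.08650 / 9 = 2.56517
Sum of squared deviations: (+0.13633)² + (−0.11427)² + (+0.19843)² + (−0.00977)² + (−0.29027)² + (−0.02957)² + (+0.06133)² + (−0.20597)² + (+0.25373)² = 0.26681
Variance = 0.26681 / 8 = 0.03335
SE* = √0.03335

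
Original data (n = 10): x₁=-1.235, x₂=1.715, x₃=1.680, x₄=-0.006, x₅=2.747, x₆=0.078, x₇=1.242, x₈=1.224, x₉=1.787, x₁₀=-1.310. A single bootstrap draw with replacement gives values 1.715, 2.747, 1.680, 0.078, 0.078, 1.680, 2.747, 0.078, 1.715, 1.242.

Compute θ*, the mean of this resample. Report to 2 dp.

θ* = 1.38

Mean = (1.715 + 2.747 + 1.680 + 0.078 + 0.078 + 1.680 + 2.747 + 0.078 + 1.715 + 1.242) / 10 = 13.7600 / 10 = 1.38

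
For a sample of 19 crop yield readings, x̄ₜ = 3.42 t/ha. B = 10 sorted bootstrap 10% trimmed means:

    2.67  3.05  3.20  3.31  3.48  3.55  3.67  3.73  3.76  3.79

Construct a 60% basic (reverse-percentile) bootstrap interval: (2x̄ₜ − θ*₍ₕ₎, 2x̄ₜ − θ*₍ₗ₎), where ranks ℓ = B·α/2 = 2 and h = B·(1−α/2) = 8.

Percentile endpoints at ranks 2 and 8: θ*₍2₎ = 3.05, θ*₍8₎ = 3.73.
Basic interval reflects these around x̄ₜ:
  lower = 2 × 3.42 − 3.73 = 3.11
  upper = 2 × 3.42 − 3.05 = 3.79

(3.11, 3.79)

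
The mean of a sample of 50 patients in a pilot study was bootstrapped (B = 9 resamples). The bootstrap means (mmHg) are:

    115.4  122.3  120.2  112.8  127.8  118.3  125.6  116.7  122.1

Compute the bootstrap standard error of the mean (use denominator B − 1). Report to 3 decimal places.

SE* = 4.855

Bootstrap SE is the standard deviation of the 9 replicate means.
Mean of replicates: (115.4 + 122.3 + 120.2 + 112.8 + 127.8 + 118.3 + 125.6 + 116.7 + 122.1) / 9 = 1081.2000 / 9 = 120.1333
Sum of squared deviations: (−4.7333)² + (+2.1667)² + (+0.0667)² + (−7.3333)² + (+7.6667)² + (−1.8333)² + (+5.4667)² + (−3.4333)² + (+1.9667)² = 188.5600
Variance = 188.5600 / 8 = 23.5700
SE* = √23.5700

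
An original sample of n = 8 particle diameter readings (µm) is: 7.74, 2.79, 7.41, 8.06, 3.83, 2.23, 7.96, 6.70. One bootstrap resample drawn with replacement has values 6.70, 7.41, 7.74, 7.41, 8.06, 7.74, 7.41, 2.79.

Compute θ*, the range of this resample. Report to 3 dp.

θ* = 5.270

Range = 8.06 − 2.79 = 5.270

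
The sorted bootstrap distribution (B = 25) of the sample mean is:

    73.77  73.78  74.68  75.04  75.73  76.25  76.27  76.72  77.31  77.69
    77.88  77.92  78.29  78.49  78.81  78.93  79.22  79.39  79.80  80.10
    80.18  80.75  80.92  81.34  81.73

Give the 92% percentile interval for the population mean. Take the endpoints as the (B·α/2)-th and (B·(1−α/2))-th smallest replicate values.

(73.77, 81.34)

α = 0.08; lower rank = 25 × 0.040 = 1; upper rank = 25 × 0.960 = 24.
The 1st smallest replicate is 73.77; the 24th is 81.34.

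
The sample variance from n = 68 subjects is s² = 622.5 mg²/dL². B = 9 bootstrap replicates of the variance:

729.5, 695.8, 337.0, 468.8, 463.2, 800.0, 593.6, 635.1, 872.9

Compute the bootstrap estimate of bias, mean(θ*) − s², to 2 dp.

mean(θ*) = (729.5 + 695.8 + 337.0 + 468.8 + 463.2 + 800.0 + 593.6 + 635.1 + 872.9) / 9 = 621.767
bias = 621.767 − 622.5

bias = −0.73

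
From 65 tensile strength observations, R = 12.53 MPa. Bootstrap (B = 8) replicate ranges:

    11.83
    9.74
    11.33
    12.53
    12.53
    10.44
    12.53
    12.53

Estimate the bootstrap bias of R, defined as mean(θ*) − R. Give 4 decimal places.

mean(θ*) = (11.83 + 9.74 + 11.33 + 12.53 + 12.53 + 10.44 + 12.53 + 12.53) / 8 = 11.68250
bias = 11.68250 − 12.53

bias = −0.8475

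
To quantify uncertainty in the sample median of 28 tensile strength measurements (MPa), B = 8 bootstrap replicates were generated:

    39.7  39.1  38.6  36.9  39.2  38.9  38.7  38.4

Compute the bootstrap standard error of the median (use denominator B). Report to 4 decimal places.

SE* = 0.7737

Bootstrap SE is the standard deviation of the 8 replicate medians.
Mean of replicates: (39.7 + 39.1 + 38.6 + 36.9 + 39.2 + 38.9 + 38.7 + 38.4) / 8 = 309.50000 / 8 = 38.68750
Sum of squared deviations: (+1.01250)² + (+0.41250)² + (−0.08750)² + (−1.78750)² + (+0.51250)² + (+0.21250)² + (+0.01250)² + (−0.28750)² = 4.78875
Variance = 4.78875 / 8 = 0.59859
SE* = √0.59859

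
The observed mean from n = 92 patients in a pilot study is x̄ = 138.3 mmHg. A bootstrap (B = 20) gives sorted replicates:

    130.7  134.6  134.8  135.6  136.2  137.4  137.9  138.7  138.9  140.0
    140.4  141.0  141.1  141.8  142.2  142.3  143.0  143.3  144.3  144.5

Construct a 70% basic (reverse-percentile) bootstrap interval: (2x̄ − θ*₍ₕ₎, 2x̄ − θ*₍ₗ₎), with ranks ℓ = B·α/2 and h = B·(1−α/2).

(133.6, 141.8)

Percentile endpoints at ranks 3 and 17: θ*₍3₎ = 134.8, θ*₍17₎ = 143.0.
Basic interval reflects these around x̄:
  lower = 2 × 138.3 − 143.0 = 133.6
  upper = 2 × 138.3 − 134.8 = 141.8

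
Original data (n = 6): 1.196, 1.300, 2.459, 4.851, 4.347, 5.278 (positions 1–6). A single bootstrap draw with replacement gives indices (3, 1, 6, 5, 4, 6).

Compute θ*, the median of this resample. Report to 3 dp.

Resample values: 2.459, 1.196, 5.278, 4.347, 4.851, 5.278.
Sorted: 1.196, 2.459, 4.347, 4.851, 5.278, 5.278
Median = average of the two middle values = 4.599

θ* = 4.599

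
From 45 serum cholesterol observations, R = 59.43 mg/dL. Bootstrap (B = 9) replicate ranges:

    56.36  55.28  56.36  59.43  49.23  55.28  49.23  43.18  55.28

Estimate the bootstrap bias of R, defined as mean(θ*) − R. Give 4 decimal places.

mean(θ*) = (56.36 + 55.28 + 56.36 + 59.43 + 49.23 + 55.28 + 49.23 + 43.18 + 55.28) / 9 = 53.29222
bias = 53.29222 − 59.43

bias = −6.1378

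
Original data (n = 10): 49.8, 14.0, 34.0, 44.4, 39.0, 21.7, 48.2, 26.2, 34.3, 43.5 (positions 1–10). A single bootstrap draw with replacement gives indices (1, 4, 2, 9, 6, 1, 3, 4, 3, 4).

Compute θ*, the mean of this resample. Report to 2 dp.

Resample values: 49.8, 44.4, 14.0, 34.3, 21.7, 49.8, 34.0, 44.4, 34.0, 44.4.
Mean = (49.8 + 44.4 + 14.0 + 34.3 + 21.7 + 49.8 + 34.0 + 44.4 + 34.0 + 44.4) / 10 = 370.80 / 10 = 37.08

θ* = 37.08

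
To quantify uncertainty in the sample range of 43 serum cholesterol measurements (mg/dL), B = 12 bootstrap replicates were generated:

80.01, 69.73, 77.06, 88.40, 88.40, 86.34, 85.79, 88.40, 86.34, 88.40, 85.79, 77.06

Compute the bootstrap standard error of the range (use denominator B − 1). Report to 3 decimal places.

SE* = 6.086

Bootstrap SE is the standard deviation of the 12 replicate ranges.
Mean of replicates: (80.01 + 69.73 + 77.06 + 88.40 + 88.40 + 86.34 + 85.79 + 88.40 + 86.34 + 88.40 + 85.79 + 77.06) / 12 = 1001.7200 / 12 = 83.4767
Sum of squared deviations: (−3.4667)² + (−13.7467)² + (−6.4167)² + (+4.9233)² + (+4.9233)² + (+2.8633)² + (+2.3133)² + (+4.9233)² + (+2.8633)² + (+4.9233)² + (+2.3133)² + (−6.4167)² = 407.3931
Variance = 407.3931 / 11 = 37.0357
SE* = √37.0357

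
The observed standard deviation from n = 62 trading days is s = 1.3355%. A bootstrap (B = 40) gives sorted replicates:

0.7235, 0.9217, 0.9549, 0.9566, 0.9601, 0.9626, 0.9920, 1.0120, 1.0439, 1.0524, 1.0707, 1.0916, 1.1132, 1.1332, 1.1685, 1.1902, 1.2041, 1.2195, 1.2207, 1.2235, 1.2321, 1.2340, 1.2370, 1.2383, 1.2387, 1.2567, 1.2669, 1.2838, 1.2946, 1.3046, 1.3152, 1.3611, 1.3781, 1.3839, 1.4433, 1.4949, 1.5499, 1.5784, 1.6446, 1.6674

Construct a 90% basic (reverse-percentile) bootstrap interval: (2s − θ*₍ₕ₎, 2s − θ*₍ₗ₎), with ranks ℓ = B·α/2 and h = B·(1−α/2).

(1.0926, 1.7493)

Percentile endpoints at ranks 2 and 38: θ*₍2₎ = 0.9217, θ*₍38₎ = 1.5784.
Basic interval reflects these around s:
  lower = 2 × 1.3355 − 1.5784 = 1.0926
  upper = 2 × 1.3355 − 0.9217 = 1.7493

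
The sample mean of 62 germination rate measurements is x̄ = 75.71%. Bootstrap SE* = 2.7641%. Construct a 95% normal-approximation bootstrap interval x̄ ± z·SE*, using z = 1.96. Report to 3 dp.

Margin = 1.96 × 2.7641 = 5.4176
Interval: 75.71 ± 5.4176

(70.292, 81.128)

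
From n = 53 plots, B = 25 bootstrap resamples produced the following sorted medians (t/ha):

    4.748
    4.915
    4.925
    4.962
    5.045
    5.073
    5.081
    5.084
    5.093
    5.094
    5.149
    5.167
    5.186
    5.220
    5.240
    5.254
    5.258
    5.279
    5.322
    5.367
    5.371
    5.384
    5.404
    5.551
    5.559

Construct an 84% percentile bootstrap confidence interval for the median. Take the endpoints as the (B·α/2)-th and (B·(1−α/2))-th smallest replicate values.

α = 0.16; lower rank = 25 × 0.080 = 2; upper rank = 25 × 0.920 = 23.
The 2nd smallest replicate is 4.915; the 23rd is 5.404.

(4.915, 5.404)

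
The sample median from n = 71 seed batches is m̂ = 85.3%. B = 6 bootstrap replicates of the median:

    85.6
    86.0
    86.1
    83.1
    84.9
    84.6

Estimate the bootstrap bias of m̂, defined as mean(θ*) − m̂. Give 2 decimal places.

bias = −0.25

mean(θ*) = (85.6 + 86.0 + 86.1 + 83.1 + 84.9 + 84.6) / 6 = 85.050
bias = 85.050 − 85.3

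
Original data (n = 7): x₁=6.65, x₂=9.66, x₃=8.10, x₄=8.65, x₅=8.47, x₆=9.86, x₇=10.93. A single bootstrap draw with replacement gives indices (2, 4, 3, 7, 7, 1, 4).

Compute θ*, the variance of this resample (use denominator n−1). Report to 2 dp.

θ* = 2.40

Resample values: 9.66, 8.65, 8.10, 10.93, 10.93, 6.65, 8.65.
Mean = 9.0814; sum of squared deviations = 14.4165
s² = 14.4165 / 6 = 2.4027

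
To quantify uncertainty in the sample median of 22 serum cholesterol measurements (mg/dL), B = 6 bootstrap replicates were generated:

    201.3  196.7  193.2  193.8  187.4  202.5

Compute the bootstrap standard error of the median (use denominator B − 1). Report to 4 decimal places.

SE* = 5.6084

Bootstrap SE is the standard deviation of the 6 replicate medians.
Mean of replicates: (201.3 + 196.7 + 193.2 + 193.8 + 187.4 + 202.5) / 6 = 1174.90000 / 6 = 195.81667
Sum of squared deviations: (+5.48333)² + (+0.88333)² + (−2.61667)² + (−2.01667)² + (−8.41667)² + (+6.68333)² = 157.26833
Variance = 157.26833 / 5 = 31.45367
SE* = √31.45367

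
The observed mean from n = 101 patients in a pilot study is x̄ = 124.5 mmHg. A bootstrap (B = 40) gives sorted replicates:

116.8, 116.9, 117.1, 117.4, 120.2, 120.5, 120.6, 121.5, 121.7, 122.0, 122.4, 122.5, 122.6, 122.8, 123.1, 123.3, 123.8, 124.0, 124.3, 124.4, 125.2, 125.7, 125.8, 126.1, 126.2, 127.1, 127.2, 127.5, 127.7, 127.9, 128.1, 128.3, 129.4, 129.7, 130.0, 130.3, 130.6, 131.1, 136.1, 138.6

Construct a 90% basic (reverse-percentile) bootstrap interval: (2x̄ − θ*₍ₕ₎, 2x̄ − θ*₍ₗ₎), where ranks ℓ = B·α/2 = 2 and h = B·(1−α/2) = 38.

Percentile endpoints at ranks 2 and 38: θ*₍2₎ = 116.9, θ*₍38₎ = 131.1.
Basic interval reflects these around x̄:
  lower = 2 × 124.5 − 131.1 = 117.9
  upper = 2 × 124.5 − 116.9 = 132.1

(117.9, 132.1)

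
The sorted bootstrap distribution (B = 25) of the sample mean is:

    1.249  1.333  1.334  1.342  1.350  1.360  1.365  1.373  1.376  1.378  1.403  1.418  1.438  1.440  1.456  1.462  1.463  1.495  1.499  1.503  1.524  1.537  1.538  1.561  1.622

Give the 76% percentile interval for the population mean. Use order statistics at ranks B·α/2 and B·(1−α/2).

(1.334, 1.537)

α = 0.24; lower rank = 25 × 0.120 = 3; upper rank = 25 × 0.880 = 22.
The 3rd smallest replicate is 1.334; the 22nd is 1.537.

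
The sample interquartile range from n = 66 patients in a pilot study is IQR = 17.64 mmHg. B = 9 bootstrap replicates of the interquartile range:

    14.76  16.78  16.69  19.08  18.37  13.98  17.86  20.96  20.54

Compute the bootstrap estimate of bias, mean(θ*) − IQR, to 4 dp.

mean(θ*) = (14.76 + 16.78 + 16.69 + 19.08 + 18.37 + 13.98 + 17.86 + 20.96 + 20.54) / 9 = 17.66889
bias = 17.66889 − 17.64

bias = +0.0289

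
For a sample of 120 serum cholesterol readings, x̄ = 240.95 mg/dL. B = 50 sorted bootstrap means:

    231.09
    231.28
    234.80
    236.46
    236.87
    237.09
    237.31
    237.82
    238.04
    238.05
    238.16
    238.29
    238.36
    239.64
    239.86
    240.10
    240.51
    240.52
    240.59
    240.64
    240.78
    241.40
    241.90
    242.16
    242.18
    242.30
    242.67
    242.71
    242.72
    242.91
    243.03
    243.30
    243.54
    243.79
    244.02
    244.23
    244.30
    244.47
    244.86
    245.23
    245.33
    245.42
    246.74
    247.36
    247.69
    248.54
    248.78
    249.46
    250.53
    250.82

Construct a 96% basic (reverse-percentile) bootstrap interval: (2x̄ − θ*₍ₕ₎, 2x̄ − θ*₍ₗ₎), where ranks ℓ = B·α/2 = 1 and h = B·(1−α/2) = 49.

Percentile endpoints at ranks 1 and 49: θ*₍1₎ = 231.09, θ*₍49₎ = 250.53.
Basic interval reflects these around x̄:
  lower = 2 × 240.95 − 250.53 = 231.37
  upper = 2 × 240.95 − 231.09 = 250.81

(231.37, 250.81)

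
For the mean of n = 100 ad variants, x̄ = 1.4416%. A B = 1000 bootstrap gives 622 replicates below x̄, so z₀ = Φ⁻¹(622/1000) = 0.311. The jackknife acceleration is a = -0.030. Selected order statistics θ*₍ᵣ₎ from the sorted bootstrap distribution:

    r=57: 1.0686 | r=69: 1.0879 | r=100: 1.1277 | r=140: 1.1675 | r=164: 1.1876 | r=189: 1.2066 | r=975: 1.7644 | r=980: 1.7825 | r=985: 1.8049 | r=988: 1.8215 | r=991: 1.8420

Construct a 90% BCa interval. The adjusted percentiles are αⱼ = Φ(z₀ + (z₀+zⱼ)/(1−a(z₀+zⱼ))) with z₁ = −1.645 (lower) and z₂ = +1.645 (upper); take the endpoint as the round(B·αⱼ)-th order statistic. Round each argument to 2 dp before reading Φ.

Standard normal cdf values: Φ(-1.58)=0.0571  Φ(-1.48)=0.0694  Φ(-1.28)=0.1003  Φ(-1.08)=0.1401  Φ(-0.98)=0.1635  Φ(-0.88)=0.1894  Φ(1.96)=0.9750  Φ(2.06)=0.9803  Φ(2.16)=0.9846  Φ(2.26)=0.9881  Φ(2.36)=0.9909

(1.1675, 1.8049)

Lower: z₀ + z₁ = 0.311 + (-1.645) = -1.334; 1 − a(z₀+z₁) = 1 − (-0.030)(-1.334) = 0.9600; argument = 0.311 + (-1.334)/0.9600 = -1.0786 → -1.08.
α₁ = Φ(-1.08) = 0.1401; rank = round(1000 × 0.1401) = 140; θ*₍140₎ = 1.1675.
Upper: z₀ + z₂ = 1.956; 1 − a(z₀+z₂) = 1.0587; argument = 2.1586 → 2.16; α₂ = 0.9846; rank = 985; θ*₍985₎ = 1.8049.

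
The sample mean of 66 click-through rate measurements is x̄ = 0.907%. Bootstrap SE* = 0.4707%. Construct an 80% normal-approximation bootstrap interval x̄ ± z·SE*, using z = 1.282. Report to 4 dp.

(0.3036, 1.5104)

Margin = 1.282 × 0.4707 = 0.60344
Interval: 0.907 ± 0.60344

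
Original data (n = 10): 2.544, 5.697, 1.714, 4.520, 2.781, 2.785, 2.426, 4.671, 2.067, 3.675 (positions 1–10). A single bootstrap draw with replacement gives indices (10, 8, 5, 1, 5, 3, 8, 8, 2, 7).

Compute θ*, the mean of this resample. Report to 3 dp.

Resample values: 3.675, 4.671, 2.781, 2.544, 2.781, 1.714, 4.671, 4.671, 5.697, 2.426.
Mean = (3.675 + 4.671 + 2.781 + 2.544 + 2.781 + 1.714 + 4.671 + 4.671 + 5.697 + 2.426) / 10 = 35.6310 / 10 = 3.563

θ* = 3.563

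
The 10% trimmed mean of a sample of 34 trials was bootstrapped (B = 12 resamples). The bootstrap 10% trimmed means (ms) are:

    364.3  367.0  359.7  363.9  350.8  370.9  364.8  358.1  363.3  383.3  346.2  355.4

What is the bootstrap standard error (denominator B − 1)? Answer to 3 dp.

SE* = 9.603

Bootstrap SE is the standard deviation of the 12 replicate 10% trimmed means.
Mean of replicates: (364.3 + 367.0 + 359.7 + 363.9 + 350.8 + 370.9 + 364.8 + 358.1 + 363.3 + 383.3 + 346.2 + 355.4) / 12 = 4347.7000 / 12 = 362.3083
Sum of squared deviations: (+1.9917)² + (+4.6917)² + (−2.6083)² + (+1.5917)² + (−11.5083)² + (+8.5917)² + (+2.4917)² + (−4.2083)² + (+0.9917)² + (+20.9917)² + (−16.1083)² + (−6.9083)² = 1014.3292
Variance = 1014.3292 / 11 = 92.2117
SE* = √92.2117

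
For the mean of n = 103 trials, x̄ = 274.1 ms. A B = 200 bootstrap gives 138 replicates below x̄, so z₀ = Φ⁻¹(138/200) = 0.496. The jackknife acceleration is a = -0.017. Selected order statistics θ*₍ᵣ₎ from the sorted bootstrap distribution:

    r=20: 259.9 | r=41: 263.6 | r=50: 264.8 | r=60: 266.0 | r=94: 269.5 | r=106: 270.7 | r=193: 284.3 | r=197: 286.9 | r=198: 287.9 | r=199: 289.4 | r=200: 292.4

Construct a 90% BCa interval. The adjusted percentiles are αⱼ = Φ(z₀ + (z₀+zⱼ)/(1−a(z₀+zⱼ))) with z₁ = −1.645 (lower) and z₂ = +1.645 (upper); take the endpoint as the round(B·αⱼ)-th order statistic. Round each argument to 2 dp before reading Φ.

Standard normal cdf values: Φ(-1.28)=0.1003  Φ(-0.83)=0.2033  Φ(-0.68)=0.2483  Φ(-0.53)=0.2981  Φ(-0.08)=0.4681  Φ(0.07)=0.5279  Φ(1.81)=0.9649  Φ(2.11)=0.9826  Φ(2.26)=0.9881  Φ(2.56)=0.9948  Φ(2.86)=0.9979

(264.8, 289.4)

Lower: z₀ + z₁ = 0.496 + (-1.645) = -1.149; 1 − a(z₀+z₁) = 1 − (-0.017)(-1.149) = 0.9805; argument = 0.496 + (-1.149)/0.9805 = -0.6759 → -0.68.
α₁ = Φ(-0.68) = 0.2483; rank = round(200 × 0.2483) = 50; θ*₍50₎ = 264.8.
Upper: z₀ + z₂ = 2.141; 1 − a(z₀+z₂) = 1.0364; argument = 2.5618 → 2.56; α₂ = 0.9948; rank = 199; θ*₍199₎ = 289.4.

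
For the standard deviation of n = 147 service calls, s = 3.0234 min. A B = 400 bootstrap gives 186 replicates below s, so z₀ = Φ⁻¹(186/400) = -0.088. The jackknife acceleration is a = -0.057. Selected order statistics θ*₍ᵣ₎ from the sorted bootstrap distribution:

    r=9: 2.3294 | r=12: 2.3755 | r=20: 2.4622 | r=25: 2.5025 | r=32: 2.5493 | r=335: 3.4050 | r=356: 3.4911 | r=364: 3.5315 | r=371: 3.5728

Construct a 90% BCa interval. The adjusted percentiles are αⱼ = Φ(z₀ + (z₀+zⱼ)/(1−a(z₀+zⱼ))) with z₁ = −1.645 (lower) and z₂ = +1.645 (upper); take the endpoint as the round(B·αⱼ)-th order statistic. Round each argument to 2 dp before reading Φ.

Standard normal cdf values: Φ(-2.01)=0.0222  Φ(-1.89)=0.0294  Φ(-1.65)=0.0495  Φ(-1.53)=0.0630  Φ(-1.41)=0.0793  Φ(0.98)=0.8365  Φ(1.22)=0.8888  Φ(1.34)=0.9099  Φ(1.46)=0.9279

Lower: z₀ + z₁ = -0.088 + (-1.645) = -1.733; 1 − a(z₀+z₁) = 1 − (-0.057)(-1.733) = 0.9012; argument = -0.088 + (-1.733)/0.9012 = -2.0110 → -2.01.
α₁ = Φ(-2.01) = 0.0222; rank = round(400 × 0.0222) = 9; θ*₍9₎ = 2.3294.
Upper: z₀ + z₂ = 1.557; 1 − a(z₀+z₂) = 1.0887; argument = 1.3421 → 1.34; α₂ = 0.9099; rank = 364; θ*₍364₎ = 3.5315.

(2.3294, 3.5315)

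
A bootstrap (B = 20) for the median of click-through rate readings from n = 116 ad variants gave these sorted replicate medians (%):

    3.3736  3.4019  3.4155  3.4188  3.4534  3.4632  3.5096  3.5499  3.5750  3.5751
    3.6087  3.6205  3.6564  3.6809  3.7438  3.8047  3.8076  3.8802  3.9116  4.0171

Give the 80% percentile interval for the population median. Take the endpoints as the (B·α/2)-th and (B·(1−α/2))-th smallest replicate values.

(3.4019, 3.8802)

α = 0.20; lower rank = 20 × 0.100 = 2; upper rank = 20 × 0.900 = 18.
The 2nd smallest replicate is 3.4019; the 18th is 3.8802.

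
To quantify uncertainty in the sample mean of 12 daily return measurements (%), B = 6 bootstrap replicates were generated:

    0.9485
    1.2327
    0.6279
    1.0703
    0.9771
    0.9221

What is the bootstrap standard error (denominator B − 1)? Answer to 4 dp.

Bootstrap SE is the standard deviation of the 6 replicate means.
Mean of replicates: (0.9485 + 1.2327 + 0.6279 + 1.0703 + 0.9771 + 0.9221) / 6 = 5.77860 / 6 = 0.96310
Sum of squared deviations: (−0.01460)² + (+0.26960)² + (−0.33520)² + (+0.10720)² + (+0.01400)² + (−0.04100)² = 0.19863
Variance = 0.19863 / 5 = 0.03973
SE* = √0.03973

SE* = 0.1993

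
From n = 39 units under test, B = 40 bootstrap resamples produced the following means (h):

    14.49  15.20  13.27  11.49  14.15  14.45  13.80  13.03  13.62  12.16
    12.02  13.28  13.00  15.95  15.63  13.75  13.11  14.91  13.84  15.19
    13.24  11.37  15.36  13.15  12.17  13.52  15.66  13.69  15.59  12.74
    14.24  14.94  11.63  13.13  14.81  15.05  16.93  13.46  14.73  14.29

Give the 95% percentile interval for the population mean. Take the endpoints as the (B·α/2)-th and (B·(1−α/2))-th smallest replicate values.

(11.37, 15.95)

Sorted replicates: 11.37, 11.49, 11.63, 12.02, 12.16, 12.17, 12.74, 13.00, 13.03, 13.11, 13.13, 13.15, 13.24, 13.27, 13.28, 13.46, 13.52, 13.62, 13.69, 13.75, 13.80, 13.84, 14.15, 14.24, 14.29, 14.45, 14.49, 14.73, 14.81, 14.91, 14.94, 15.05, 15.19, 15.20, 15.36, 15.59, 15.63, 15.66, 15.95, 16.93
α = 0.05; lower rank = 40 × 0.025 = 1; upper rank = 40 × 0.975 = 39.
The 1st smallest replicate is 11.37; the 39th is 15.95.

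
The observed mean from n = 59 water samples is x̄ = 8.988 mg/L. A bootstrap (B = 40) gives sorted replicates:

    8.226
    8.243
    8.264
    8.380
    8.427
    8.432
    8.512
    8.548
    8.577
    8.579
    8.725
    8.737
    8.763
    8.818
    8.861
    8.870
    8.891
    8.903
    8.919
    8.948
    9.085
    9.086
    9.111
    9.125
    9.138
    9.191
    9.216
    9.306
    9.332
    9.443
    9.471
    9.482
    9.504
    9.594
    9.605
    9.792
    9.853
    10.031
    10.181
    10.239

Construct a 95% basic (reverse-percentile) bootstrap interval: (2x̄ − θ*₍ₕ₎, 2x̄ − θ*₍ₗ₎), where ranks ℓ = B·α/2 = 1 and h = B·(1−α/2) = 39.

Percentile endpoints at ranks 1 and 39: θ*₍1₎ = 8.226, θ*₍39₎ = 10.181.
Basic interval reflects these around x̄:
  lower = 2 × 8.988 − 10.181 = 7.795
  upper = 2 × 8.988 − 8.226 = 9.750

(7.795, 9.750)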